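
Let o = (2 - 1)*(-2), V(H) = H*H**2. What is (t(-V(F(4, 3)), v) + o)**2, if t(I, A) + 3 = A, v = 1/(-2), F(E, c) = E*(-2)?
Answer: 121/4 ≈ 30.250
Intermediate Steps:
F(E, c) = -2*E
V(H) = H**3
v = -1/2 ≈ -0.50000
t(I, A) = -3 + A
o = -2 (o = 1*(-2) = -2)
(t(-V(F(4, 3)), v) + o)**2 = ((-3 - 1/2) - 2)**2 = (-7/2 - 2)**2 = (-11/2)**2 = 121/4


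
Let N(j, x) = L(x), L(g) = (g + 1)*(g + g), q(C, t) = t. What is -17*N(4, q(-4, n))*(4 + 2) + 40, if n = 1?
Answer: -368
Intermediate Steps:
L(g) = 2*g*(1 + g) (L(g) = (1 + g)*(2*g) = 2*g*(1 + g))
N(j, x) = 2*x*(1 + x)
-17*N(4, q(-4, n))*(4 + 2) + 40 = -17*2*1*(1 + 1)*(4 + 2) + 40 = -17*2*1*2*6 + 40 = -68*6 + 40 = -17*24 + 40 = -408 + 40 = -368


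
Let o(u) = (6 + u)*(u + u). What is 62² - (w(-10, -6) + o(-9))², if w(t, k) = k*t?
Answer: -9152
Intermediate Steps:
o(u) = 2*u*(6 + u) (o(u) = (6 + u)*(2*u) = 2*u*(6 + u))
62² - (w(-10, -6) + o(-9))² = 62² - (-6*(-10) + 2*(-9)*(6 - 9))² = 3844 - (60 + 2*(-9)*(-3))² = 3844 - (60 + 54)² = 3844 - 1*114² = 3844 - 1*12996 = 3844 - 12996 = -9152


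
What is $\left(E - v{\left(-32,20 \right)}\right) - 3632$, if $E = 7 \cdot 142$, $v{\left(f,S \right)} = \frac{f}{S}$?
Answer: $- \frac{13182}{5} \approx -2636.4$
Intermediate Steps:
$E = 994$
$\left(E - v{\left(-32,20 \right)}\right) - 3632 = \left(994 - - \frac{32}{20}\right) - 3632 = \left(994 - \left(-32\right) \frac{1}{20}\right) - 3632 = \left(994 - - \frac{8}{5}\right) - 3632 = \left(994 + \frac{8}{5}\right) - 3632 = \frac{4978}{5} - 3632 = - \frac{13182}{5}$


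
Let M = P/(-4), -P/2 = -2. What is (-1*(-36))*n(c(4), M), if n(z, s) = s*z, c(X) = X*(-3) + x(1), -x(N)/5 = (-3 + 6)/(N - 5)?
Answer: 297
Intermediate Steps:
P = 4 (P = -2*(-2) = 4)
M = -1 (M = 4/(-4) = 4*(-¼) = -1)
x(N) = -15/(-5 + N) (x(N) = -5*(-3 + 6)/(N - 5) = -15/(-5 + N))
c(X) = 15/4 - 3*X (c(X) = X*(-3) - 15/(-5 + 1) = -3*X - 15/(-4) = -3*X - 15*(-¼) = -3*X + 15/4 = 15/4 - 3*X)
(-1*(-36))*n(c(4), M) = (-1*(-36))*(-(15/4 - 3*4)) = 36*(-(15/4 - 12)) = 36*(-1*(-33/4)) = 36*(33/4) = 297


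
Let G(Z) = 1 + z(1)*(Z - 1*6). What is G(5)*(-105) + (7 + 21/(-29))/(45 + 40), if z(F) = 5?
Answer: 1035482/2465 ≈ 420.07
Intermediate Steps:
G(Z) = -29 + 5*Z (G(Z) = 1 + 5*(Z - 1*6) = 1 + 5*(Z - 6) = 1 + 5*(-6 + Z) = 1 + (-30 + 5*Z) = -29 + 5*Z)
G(5)*(-105) + (7 + 21/(-29))/(45 + 40) = (-29 + 5*5)*(-105) + (7 + 21/(-29))/(45 + 40) = (-29 + 25)*(-105) + (7 + 21*(-1/29))/85 = -4*(-105) + (7 - 21/29)*(1/85) = 420 + (182/29)*(1/85) = 420 + 182/2465 = 1035482/2465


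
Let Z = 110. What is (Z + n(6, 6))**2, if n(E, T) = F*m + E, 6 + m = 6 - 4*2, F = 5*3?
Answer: 16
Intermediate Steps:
F = 15
m = -8 (m = -6 + (6 - 4*2) = -6 + (6 - 8) = -6 - 2 = -8)
n(E, T) = -120 + E (n(E, T) = 15*(-8) + E = -120 + E)
(Z + n(6, 6))**2 = (110 + (-120 + 6))**2 = (110 - 114)**2 = (-4)**2 = 16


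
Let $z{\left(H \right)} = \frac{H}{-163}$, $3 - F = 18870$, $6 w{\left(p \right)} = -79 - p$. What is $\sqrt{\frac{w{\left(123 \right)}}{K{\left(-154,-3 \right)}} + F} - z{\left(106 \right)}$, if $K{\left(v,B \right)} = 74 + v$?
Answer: $\frac{106}{163} + \frac{i \sqrt{67919685}}{60} \approx 0.65031 + 137.36 i$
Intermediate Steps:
$w{\left(p \right)} = - \frac{79}{6} - \frac{p}{6}$ ($w{\left(p \right)} = \frac{-79 - p}{6} = - \frac{79}{6} - \frac{p}{6}$)
$F = -18867$ ($F = 3 - 18870 = -18867$)
$z{\left(H \right)} = - \frac{H}{163}$ ($z{\left(H \right)} = H \left(- \frac{1}{163}\right) = - \frac{H}{163}$)
$\sqrt{\frac{w{\left(123 \right)}}{K{\left(-154,-3 \right)}} + F} - z{\left(106 \right)} = \sqrt{\frac{- \frac{79}{6} - \frac{41}{2}}{74 - 154} - 18867} - \left(- \frac{1}{163}\right) 106 = \sqrt{\frac{- \frac{79}{6} - \frac{41}{2}}{-80} - 18867} - - \frac{106}{163} = \sqrt{\left(- \frac{101}{3}\right) \left(- \frac{1}{80}\right) - 18867} + \frac{106}{163} = \sqrt{\frac{101}{240} - 18867} + \frac{106}{163} = \sqrt{- \frac{4527979}{240}} + \frac{106}{163} = \frac{i \sqrt{67919685}}{60} + \frac{106}{163} = \frac{106}{163} + \frac{i \sqrt{67919685}}{60}$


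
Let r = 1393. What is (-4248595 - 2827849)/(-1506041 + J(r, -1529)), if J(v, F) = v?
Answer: 1769111/376162 ≈ 4.7031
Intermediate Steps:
(-4248595 - 2827849)/(-1506041 + J(r, -1529)) = (-4248595 - 2827849)/(-1506041 + 1393) = -7076444/(-1504648) = -7076444*(-1/1504648) = 1769111/376162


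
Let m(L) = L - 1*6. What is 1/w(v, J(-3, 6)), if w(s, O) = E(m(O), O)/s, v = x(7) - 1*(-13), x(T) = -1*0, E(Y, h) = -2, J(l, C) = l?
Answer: -13/2 ≈ -6.5000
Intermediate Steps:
m(L) = -6 + L (m(L) = L - 6 = -6 + L)
x(T) = 0
v = 13 (v = 0 - 1*(-13) = 0 + 13 = 13)
w(s, O) = -2/s
1/w(v, J(-3, 6)) = 1/(-2/13) = -13/2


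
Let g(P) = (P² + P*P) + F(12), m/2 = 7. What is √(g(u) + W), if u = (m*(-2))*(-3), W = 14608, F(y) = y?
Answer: 2*√7183 ≈ 169.51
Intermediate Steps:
m = 14 (m = 2*7 = 14)
u = 84 (u = (14*(-2))*(-3) = -28*(-3) = 84)
g(P) = 12 + 2*P² (g(P) = (P² + P*P) + 12 = (P² + P²) + 12 = 2*P² + 12 = 12 + 2*P²)
√(g(u) + W) = √((12 + 2*84²) + 14608) = √((12 + 2*7056) + 14608) = √((12 + 14112) + 14608) = √(14124 + 14608) = √28732 = 2*√7183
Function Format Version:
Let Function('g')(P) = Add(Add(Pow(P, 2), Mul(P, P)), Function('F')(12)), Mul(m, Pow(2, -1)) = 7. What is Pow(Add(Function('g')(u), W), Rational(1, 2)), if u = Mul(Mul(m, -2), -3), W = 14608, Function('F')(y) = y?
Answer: Mul(2, Pow(7183, Rational(1, 2))) ≈ 169.51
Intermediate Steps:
m = 14 (m = Mul(2, 7) = 14)
u = 84 (u = Mul(Mul(14, -2), -3) = Mul(-28, -3) = 84)
Function('g')(P) = Add(12, Mul(2, Pow(P, 2))) (Function('g')(P) = Add(Add(Pow(P, 2), Mul(P, P)), 12) = Add(Add(Pow(P, 2), Pow(P, 2)), 12) = Add(Mul(2, Pow(P, 2)), 12) = Add(12, Mul(2, Pow(P, 2))))
Pow(Add(Function('g')(u), W), Rational(1, 2)) = Pow(Add(Add(12, Mul(2, Pow(84, 2))), 14608), Rational(1, 2)) = Pow(Add(Add(12, Mul(2, 7056)), 14608), Rational(1, 2)) = Pow(Add(Add(12, 14112), 14608), Rational(1, 2)) = Pow(Add(14124, 14608), Rational(1, 2)) = Pow(28732, Rational(1, 2)) = Mul(2, Pow(7183, Rational(1, 2)))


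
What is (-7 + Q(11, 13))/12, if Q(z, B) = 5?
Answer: -⅙ ≈ -0.16667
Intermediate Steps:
(-7 + Q(11, 13))/12 = (-7 + 5)/12 = -2*1/12 = -⅙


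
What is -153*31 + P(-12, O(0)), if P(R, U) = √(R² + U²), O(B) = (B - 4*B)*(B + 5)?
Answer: -4731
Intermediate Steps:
O(B) = -3*B*(5 + B) (O(B) = (-3*B)*(5 + B) = -3*B*(5 + B))
-153*31 + P(-12, O(0)) = -153*31 + √((-12)² + (-3*0*(5 + 0))²) = -4743 + √(144 + (-3*0*5)²) = -4743 + √(144 + 0²) = -4743 + √(144 + 0) = -4743 + √144 = -4743 + 12 = -4731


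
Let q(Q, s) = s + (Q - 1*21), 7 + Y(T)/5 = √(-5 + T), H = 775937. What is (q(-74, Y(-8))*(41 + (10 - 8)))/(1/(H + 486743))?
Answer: -7058381200 + 271476200*I*√13 ≈ -7.0584e+9 + 9.7882e+8*I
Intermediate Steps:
Y(T) = -35 + 5*√(-5 + T)
q(Q, s) = -21 + Q + s (q(Q, s) = s + (Q - 21) = s + (-21 + Q) = -21 + Q + s)
(q(-74, Y(-8))*(41 + (10 - 8)))/(1/(H + 486743)) = ((-21 - 74 + (-35 + 5*√(-5 - 8)))*(41 + (10 - 8)))/(1/(775937 + 486743)) = ((-21 - 74 + (-35 + 5*√(-13)))*(41 + 2))/(1/1262680) = ((-21 - 74 + (-35 + 5*(I*√13)))*43)/(1/1262680) = ((-21 - 74 + (-35 + 5*I*√13))*43)*1262680 = ((-130 + 5*I*√13)*43)*1262680 = (-5590 + 215*I*√13)*1262680 = -7058381200 + 271476200*I*√13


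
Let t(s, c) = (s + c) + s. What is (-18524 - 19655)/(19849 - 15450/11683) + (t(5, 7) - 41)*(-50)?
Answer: 277810455143/231880417 ≈ 1198.1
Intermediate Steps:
t(s, c) = c + 2*s (t(s, c) = (c + s) + s = c + 2*s)
(-18524 - 19655)/(19849 - 15450/11683) + (t(5, 7) - 41)*(-50) = (-18524 - 19655)/(19849 - 15450/11683) + ((7 + 2*5) - 41)*(-50) = -38179/(19849 - 15450*1/11683) + ((7 + 10) - 41)*(-50) = -38179/(19849 - 15450/11683) + (17 - 41)*(-50) = -38179/231880417/11683 - 24*(-50) = -38179*11683/231880417 + 1200 = -446045257/231880417 + 1200 = 277810455143/231880417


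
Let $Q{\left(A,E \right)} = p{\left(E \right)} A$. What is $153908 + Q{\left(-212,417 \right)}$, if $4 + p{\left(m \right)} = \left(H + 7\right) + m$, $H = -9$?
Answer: $66776$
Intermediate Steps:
$p{\left(m \right)} = -6 + m$ ($p{\left(m \right)} = -4 + \left(\left(-9 + 7\right) + m\right) = -4 + \left(-2 + m\right) = -6 + m$)
$Q{\left(A,E \right)} = A \left(-6 + E\right)$ ($Q{\left(A,E \right)} = \left(-6 + E\right) A = A \left(-6 + E\right)$)
$153908 + Q{\left(-212,417 \right)} = 153908 - 212 \left(-6 + 417\right) = 153908 - 87132 = 66776$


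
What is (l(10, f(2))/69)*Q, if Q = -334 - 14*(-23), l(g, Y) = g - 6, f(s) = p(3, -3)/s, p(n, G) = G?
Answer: -16/23 ≈ -0.69565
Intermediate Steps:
f(s) = -3/s
l(g, Y) = -6 + g
Q = -12 (Q = -334 + 322 = -12)
(l(10, f(2))/69)*Q = ((-6 + 10)/69)*(-12) = (4*(1/69))*(-12) = (4/69)*(-12) = -16/23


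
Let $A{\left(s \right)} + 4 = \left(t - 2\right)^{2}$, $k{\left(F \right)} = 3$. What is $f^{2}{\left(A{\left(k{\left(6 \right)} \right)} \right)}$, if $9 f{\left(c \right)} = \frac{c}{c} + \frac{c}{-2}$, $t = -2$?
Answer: $\frac{25}{81} \approx 0.30864$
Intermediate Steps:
$A{\left(s \right)} = 12$ ($A{\left(s \right)} = -4 + \left(-2 - 2\right)^{2} = -4 + \left(-4\right)^{2} = -4 + 16 = 12$)
$f{\left(c \right)} = \frac{1}{9} - \frac{c}{18}$ ($f{\left(c \right)} = \frac{\frac{c}{c} + \frac{c}{-2}}{9} = \frac{1 + c \left(- \frac{1}{2}\right)}{9} = \frac{1 - \frac{c}{2}}{9} = \frac{1}{9} - \frac{c}{18}$)
$f^{2}{\left(A{\left(k{\left(6 \right)} \right)} \right)} = \left(\frac{1}{9} - \frac{2}{3}\right)^{2} = \left(- \frac{5}{9}\right)^{2} = \frac{25}{81}$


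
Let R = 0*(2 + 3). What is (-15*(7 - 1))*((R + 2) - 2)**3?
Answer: 0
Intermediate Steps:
R = 0 (R = 0*5 = 0)
(-15*(7 - 1))*((R + 2) - 2)**3 = (-15*(7 - 1))*((0 + 2) - 2)**3 = (-15*6)*(2 - 2)**3 = -90*0**3 = -90*0 = 0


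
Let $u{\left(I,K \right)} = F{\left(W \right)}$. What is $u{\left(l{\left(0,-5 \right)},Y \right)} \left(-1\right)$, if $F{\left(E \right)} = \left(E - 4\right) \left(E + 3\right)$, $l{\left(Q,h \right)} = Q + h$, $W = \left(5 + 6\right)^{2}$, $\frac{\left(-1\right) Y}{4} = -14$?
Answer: $-14508$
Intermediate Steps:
$Y = 56$ ($Y = \left(-4\right) \left(-14\right) = 56$)
$W = 121$ ($W = 11^{2} = 121$)
$F{\left(E \right)} = \left(-4 + E\right) \left(3 + E\right)$
$u{\left(I,K \right)} = 14508$ ($u{\left(I,K \right)} = -12 + 121^{2} - 121 = -12 + 14641 - 121 = 14508$)
$u{\left(l{\left(0,-5 \right)},Y \right)} \left(-1\right) = 14508 \left(-1\right) = -14508$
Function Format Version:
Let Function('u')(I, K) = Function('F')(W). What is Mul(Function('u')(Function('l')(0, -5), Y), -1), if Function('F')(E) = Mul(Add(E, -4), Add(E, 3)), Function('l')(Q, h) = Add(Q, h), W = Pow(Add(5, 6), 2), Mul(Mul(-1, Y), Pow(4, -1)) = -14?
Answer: -14508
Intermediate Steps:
Y = 56 (Y = Mul(-4, -14) = 56)
W = 121 (W = Pow(11, 2) = 121)
Function('F')(E) = Mul(Add(-4, E), Add(3, E))
Function('u')(I, K) = 14508 (Function('u')(I, K) = Add(-12, Pow(121, 2), Mul(-1, 121)) = Add(-12, 14641, -121) = 14508)
Mul(Function('u')(Function('l')(0, -5), Y), -1) = Mul(14508, -1) = -14508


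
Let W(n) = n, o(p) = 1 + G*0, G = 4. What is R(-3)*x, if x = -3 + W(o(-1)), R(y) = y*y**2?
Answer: 54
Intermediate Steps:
o(p) = 1 (o(p) = 1 + 4*0 = 1 + 0 = 1)
R(y) = y**3
x = -2 (x = -3 + 1 = -2)
R(-3)*x = (-3)**3*(-2) = -27*(-2) = 54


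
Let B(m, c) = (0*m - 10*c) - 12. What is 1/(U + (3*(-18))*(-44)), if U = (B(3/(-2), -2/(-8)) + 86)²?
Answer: 4/29953 ≈ 0.00013354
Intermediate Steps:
B(m, c) = -12 - 10*c (B(m, c) = (0 - 10*c) - 12 = -10*c - 12 = -12 - 10*c)
U = 20449/4 (U = ((-12 - (-20)/(-8)) + 86)² = ((-12 - (-20)*(-1)/8) + 86)² = ((-12 - 10*¼) + 86)² = ((-12 - 5/2) + 86)² = (-29/2 + 86)² = (143/2)² = 20449/4 ≈ 5112.3)
1/(U + (3*(-18))*(-44)) = 1/(20449/4 + (3*(-18))*(-44)) = 1/(20449/4 - 54*(-44)) = 1/(20449/4 + 2376) = 1/(29953/4) = 4/29953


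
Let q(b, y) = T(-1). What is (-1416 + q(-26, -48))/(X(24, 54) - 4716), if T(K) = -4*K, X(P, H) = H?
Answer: 706/2331 ≈ 0.30287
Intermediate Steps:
q(b, y) = 4 (q(b, y) = -4*(-1) = 4)
(-1416 + q(-26, -48))/(X(24, 54) - 4716) = (-1416 + 4)/(54 - 4716) = -1412/(-4662) = -1412*(-1/4662) = 706/2331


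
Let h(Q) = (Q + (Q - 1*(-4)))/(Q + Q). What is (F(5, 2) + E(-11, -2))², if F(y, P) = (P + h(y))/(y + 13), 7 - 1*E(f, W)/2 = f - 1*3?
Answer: 14417209/8100 ≈ 1779.9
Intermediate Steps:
h(Q) = (4 + 2*Q)/(2*Q) (h(Q) = (Q + (Q + 4))/((2*Q)) = (Q + (4 + Q))*(1/(2*Q)) = (4 + 2*Q)*(1/(2*Q)) = (4 + 2*Q)/(2*Q))
E(f, W) = 20 - 2*f (E(f, W) = 14 - 2*(f - 1*3) = 14 - 2*(f - 3) = 14 - 2*(-3 + f) = 14 + (6 - 2*f) = 20 - 2*f)
F(y, P) = (P + (2 + y)/y)/(13 + y) (F(y, P) = (P + (2 + y)/y)/(y + 13) = (P + (2 + y)/y)/(13 + y))
(F(5, 2) + E(-11, -2))² = ((2 + 5 + 2*5)/(5*(13 + 5)) + (20 - 2*(-11)))² = ((⅕)*(2 + 5 + 10)/18 + (20 + 22))² = ((⅕)*(1/18)*17 + 42)² = (17/90 + 42)² = (3797/90)² = 14417209/8100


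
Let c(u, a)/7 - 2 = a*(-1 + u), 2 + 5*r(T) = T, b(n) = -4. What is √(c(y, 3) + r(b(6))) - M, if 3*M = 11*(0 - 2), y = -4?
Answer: 22/3 + I*√2305/5 ≈ 7.3333 + 9.6021*I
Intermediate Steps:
r(T) = -⅖ + T/5
M = -22/3 (M = (11*(0 - 2))/3 = (11*(-2))/3 = (⅓)*(-22) = -22/3 ≈ -7.3333)
c(u, a) = 14 + 7*a*(-1 + u) (c(u, a) = 14 + 7*(a*(-1 + u)) = 14 + 7*a*(-1 + u))
√(c(y, 3) + r(b(6))) - M = √((14 - 7*3 + 7*3*(-4)) + (-⅖ + (⅕)*(-4))) - 1*(-22/3) = √((14 - 21 - 84) + (-⅖ - ⅘)) + 22/3 = √(-91 - 6/5) + 22/3 = √(-461/5) + 22/3 = I*√2305/5 + 22/3 = 22/3 + I*√2305/5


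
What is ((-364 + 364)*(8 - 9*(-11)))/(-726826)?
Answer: 0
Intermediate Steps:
((-364 + 364)*(8 - 9*(-11)))/(-726826) = (0*(8 + 99))*(-1/726826) = (0*107)*(-1/726826) = 0*(-1/726826) = 0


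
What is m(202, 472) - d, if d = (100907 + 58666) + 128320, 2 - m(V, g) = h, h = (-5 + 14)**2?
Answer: -287972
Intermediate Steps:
h = 81 (h = 9**2 = 81)
m(V, g) = -79 (m(V, g) = 2 - 1*81 = 2 - 81 = -79)
d = 287893 (d = 159573 + 128320 = 287893)
m(202, 472) - d = -79 - 1*287893 = -79 - 287893 = -287972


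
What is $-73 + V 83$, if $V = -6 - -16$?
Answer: $757$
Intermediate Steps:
$V = 10$ ($V = -6 + 16 = 10$)
$-73 + V 83 = -73 + 10 \cdot 83 = -73 + 830 = 757$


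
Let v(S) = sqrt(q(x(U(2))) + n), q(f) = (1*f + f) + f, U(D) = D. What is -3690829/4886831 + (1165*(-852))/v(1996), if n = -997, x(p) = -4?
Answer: -3690829/4886831 + 992580*I*sqrt(1009)/1009 ≈ -0.75526 + 31248.0*I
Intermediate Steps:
q(f) = 3*f (q(f) = (f + f) + f = 2*f + f = 3*f)
v(S) = I*sqrt(1009) (v(S) = sqrt(3*(-4) - 997) = sqrt(-12 - 997) = sqrt(-1009) = I*sqrt(1009))
-3690829/4886831 + (1165*(-852))/v(1996) = -3690829/4886831 + (1165*(-852))/((I*sqrt(1009))) = -3690829*1/4886831 - (-992580)*I*sqrt(1009)/1009 = -3690829/4886831 + 992580*I*sqrt(1009)/1009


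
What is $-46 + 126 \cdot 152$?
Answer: $19106$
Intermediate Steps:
$-46 + 126 \cdot 152 = -46 + 19152 = 19106$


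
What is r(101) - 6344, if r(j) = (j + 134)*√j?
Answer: -6344 + 235*√101 ≈ -3982.3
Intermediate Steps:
r(j) = √j*(134 + j) (r(j) = (134 + j)*√j = √j*(134 + j))
r(101) - 6344 = √101*(134 + 101) - 6344 = √101*235 - 6344 = 235*√101 - 6344 = -6344 + 235*√101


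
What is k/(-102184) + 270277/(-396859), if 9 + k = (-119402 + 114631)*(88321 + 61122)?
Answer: 141464948588895/20276320028 ≈ 6976.9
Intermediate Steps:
k = -712992562 (k = -9 + (-119402 + 114631)*(88321 + 61122) = -9 - 4771*149443 = -9 - 712992553 = -712992562)
k/(-102184) + 270277/(-396859) = -712992562/(-102184) + 270277/(-396859) = -712992562*(-1/102184) + 270277*(-1/396859) = 356496281/51092 - 270277/396859 = 141464948588895/20276320028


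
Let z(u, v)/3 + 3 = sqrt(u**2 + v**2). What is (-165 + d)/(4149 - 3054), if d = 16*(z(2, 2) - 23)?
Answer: -677/1095 + 32*sqrt(2)/365 ≈ -0.49428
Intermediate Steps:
z(u, v) = -9 + 3*sqrt(u**2 + v**2)
d = -512 + 96*sqrt(2) (d = 16*((-9 + 3*sqrt(2**2 + 2**2)) - 23) = 16*((-9 + 3*sqrt(4 + 4)) - 23) = 16*((-9 + 3*sqrt(8)) - 23) = 16*((-9 + 3*(2*sqrt(2))) - 23) = 16*((-9 + 6*sqrt(2)) - 23) = 16*(-32 + 6*sqrt(2)) = -512 + 96*sqrt(2) ≈ -376.24)
(-165 + d)/(4149 - 3054) = (-165 + (-512 + 96*sqrt(2)))/(4149 - 3054) = (-677 + 96*sqrt(2))/1095 = (-677 + 96*sqrt(2))*(1/1095) = -677/1095 + 32*sqrt(2)/365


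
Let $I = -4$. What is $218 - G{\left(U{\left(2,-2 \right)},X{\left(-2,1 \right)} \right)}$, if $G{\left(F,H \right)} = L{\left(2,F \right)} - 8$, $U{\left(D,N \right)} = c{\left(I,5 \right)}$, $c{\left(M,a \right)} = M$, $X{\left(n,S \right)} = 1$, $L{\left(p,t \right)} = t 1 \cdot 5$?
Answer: $246$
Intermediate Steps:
$L{\left(p,t \right)} = 5 t$ ($L{\left(p,t \right)} = t 5 = 5 t$)
$U{\left(D,N \right)} = -4$
$G{\left(F,H \right)} = -8 + 5 F$ ($G{\left(F,H \right)} = 5 F - 8 = -8 + 5 F$)
$218 - G{\left(U{\left(2,-2 \right)},X{\left(-2,1 \right)} \right)} = 218 - \left(-8 + 5 \left(-4\right)\right) = 218 - \left(-8 - 20\right) = 218 - -28 = 218 + 28 = 246$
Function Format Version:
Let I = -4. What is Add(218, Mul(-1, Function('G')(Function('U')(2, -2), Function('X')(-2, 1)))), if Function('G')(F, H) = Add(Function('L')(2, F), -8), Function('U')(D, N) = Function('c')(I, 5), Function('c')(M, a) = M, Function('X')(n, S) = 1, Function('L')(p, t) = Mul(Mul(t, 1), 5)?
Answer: 246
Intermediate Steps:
Function('L')(p, t) = Mul(5, t) (Function('L')(p, t) = Mul(t, 5) = Mul(5, t))
Function('U')(D, N) = -4
Function('G')(F, H) = Add(-8, Mul(5, F)) (Function('G')(F, H) = Add(Mul(5, F), -8) = Add(-8, Mul(5, F)))
Add(218, Mul(-1, Function('G')(Function('U')(2, -2), Function('X')(-2, 1)))) = Add(218, Mul(-1, Add(-8, Mul(5, -4)))) = Add(218, Mul(-1, Add(-8, -20))) = Add(218, Mul(-1, -28)) = Add(218, 28) = 246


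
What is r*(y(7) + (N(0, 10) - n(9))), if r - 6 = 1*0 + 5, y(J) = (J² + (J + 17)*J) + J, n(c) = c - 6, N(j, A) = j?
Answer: 2431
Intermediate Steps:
n(c) = -6 + c
y(J) = J + J² + J*(17 + J) (y(J) = (J² + (17 + J)*J) + J = (J² + J*(17 + J)) + J = J + J² + J*(17 + J))
r = 11 (r = 6 + (1*0 + 5) = 6 + (0 + 5) = 6 + 5 = 11)
r*(y(7) + (N(0, 10) - n(9))) = 11*(2*7*(9 + 7) + (0 - (-6 + 9))) = 11*(2*7*16 + (0 - 1*3)) = 11*(224 + (0 - 3)) = 11*(224 - 3) = 11*221 = 2431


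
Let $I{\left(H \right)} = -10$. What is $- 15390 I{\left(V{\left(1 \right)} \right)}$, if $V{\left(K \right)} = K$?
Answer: $153900$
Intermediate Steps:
$- 15390 I{\left(V{\left(1 \right)} \right)} = \left(-15390\right) \left(-10\right) = 153900$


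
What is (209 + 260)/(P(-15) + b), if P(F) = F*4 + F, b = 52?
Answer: -469/23 ≈ -20.391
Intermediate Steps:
P(F) = 5*F (P(F) = 4*F + F = 5*F)
(209 + 260)/(P(-15) + b) = (209 + 260)/(5*(-15) + 52) = 469/(-75 + 52) = 469/(-23) = 469*(-1/23) = -469/23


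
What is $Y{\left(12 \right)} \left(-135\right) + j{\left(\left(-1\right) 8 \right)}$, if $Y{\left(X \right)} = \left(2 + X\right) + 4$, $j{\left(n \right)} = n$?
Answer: $-2438$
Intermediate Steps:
$Y{\left(X \right)} = 6 + X$
$Y{\left(12 \right)} \left(-135\right) + j{\left(\left(-1\right) 8 \right)} = \left(6 + 12\right) \left(-135\right) - 8 = 18 \left(-135\right) - 8 = -2430 - 8 = -2438$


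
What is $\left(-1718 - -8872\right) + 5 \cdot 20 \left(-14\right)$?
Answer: $5754$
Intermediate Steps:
$\left(-1718 - -8872\right) + 5 \cdot 20 \left(-14\right) = \left(-1718 + 8872\right) + 100 \left(-14\right) = 7154 - 1400 = 5754$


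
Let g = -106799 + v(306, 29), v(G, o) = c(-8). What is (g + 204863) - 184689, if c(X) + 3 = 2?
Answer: -86626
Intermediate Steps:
c(X) = -1 (c(X) = -3 + 2 = -1)
v(G, o) = -1
g = -106800 (g = -106799 - 1 = -106800)
(g + 204863) - 184689 = (-106800 + 204863) - 184689 = 98063 - 184689 = -86626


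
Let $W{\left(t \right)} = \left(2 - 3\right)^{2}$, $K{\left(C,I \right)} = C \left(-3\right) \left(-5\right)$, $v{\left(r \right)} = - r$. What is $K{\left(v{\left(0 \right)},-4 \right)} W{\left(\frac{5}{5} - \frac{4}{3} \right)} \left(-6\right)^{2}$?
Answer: $0$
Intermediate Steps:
$K{\left(C,I \right)} = 15 C$ ($K{\left(C,I \right)} = - 3 C \left(-5\right) = 15 C$)
$W{\left(t \right)} = 1$ ($W{\left(t \right)} = \left(-1\right)^{2} = 1$)
$K{\left(v{\left(0 \right)},-4 \right)} W{\left(\frac{5}{5} - \frac{4}{3} \right)} \left(-6\right)^{2} = 15 \left(\left(-1\right) 0\right) 1 \left(-6\right)^{2} = 15 \cdot 0 \cdot 1 \cdot 36 = 0 \cdot 1 \cdot 36 = 0 \cdot 36 = 0$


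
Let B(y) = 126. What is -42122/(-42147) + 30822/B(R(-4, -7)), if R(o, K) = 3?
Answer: 10352081/42147 ≈ 245.62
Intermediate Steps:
-42122/(-42147) + 30822/B(R(-4, -7)) = -42122/(-42147) + 30822/126 = -42122*(-1/42147) + 30822*(1/126) = 42122/42147 + 5137/21 = 10352081/42147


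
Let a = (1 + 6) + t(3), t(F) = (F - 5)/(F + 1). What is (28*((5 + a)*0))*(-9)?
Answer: 0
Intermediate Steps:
t(F) = (-5 + F)/(1 + F)
a = 13/2 (a = (1 + 6) + (-5 + 3)/(1 + 3) = 7 - 2/4 = 7 + (1/4)*(-2) = 7 - 1/2 = 13/2 ≈ 6.5000)
(28*((5 + a)*0))*(-9) = (28*((5 + 13/2)*0))*(-9) = (28*((23/2)*0))*(-9) = (28*0)*(-9) = 0*(-9) = 0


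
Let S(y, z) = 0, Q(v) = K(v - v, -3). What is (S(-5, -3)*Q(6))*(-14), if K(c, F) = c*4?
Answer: 0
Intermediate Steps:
K(c, F) = 4*c
Q(v) = 0 (Q(v) = 4*(v - v) = 4*0 = 0)
(S(-5, -3)*Q(6))*(-14) = (0*0)*(-14) = 0*(-14) = 0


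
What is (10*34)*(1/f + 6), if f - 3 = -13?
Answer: 2006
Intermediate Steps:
f = -10 (f = 3 - 13 = -10)
(10*34)*(1/f + 6) = (10*34)*(1/(-10) + 6) = 340*(-⅒ + 6) = 340*(59/10) = 2006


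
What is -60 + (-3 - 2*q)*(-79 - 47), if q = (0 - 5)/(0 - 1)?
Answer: 1578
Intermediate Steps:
q = 5 (q = -5/(-1) = -5*(-1) = 5)
-60 + (-3 - 2*q)*(-79 - 47) = -60 + (-3 - 2*5)*(-79 - 47) = -60 + (-3 - 10)*(-126) = -60 - 13*(-126) = -60 + 1638 = 1578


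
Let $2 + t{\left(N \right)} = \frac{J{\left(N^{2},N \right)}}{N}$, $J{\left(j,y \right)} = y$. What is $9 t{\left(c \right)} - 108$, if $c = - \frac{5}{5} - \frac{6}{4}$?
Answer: $-117$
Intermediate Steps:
$c = - \frac{5}{2}$ ($c = \left(-5\right) \frac{1}{5} - \frac{3}{2} = -1 - \frac{3}{2} = - \frac{5}{2} \approx -2.5$)
$t{\left(N \right)} = -1$ ($t{\left(N \right)} = -2 + \frac{N}{N} = -2 + 1 = -1$)
$9 t{\left(c \right)} - 108 = 9 \left(-1\right) - 108 = -9 - 108 = -117$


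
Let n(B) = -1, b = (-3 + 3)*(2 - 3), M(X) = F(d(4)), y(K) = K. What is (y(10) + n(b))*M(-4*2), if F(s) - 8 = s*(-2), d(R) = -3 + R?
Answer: 54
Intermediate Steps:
F(s) = 8 - 2*s (F(s) = 8 + s*(-2) = 8 - 2*s)
M(X) = 6 (M(X) = 8 - 2*(-3 + 4) = 8 - 2*1 = 8 - 2 = 6)
b = 0 (b = 0*(-1) = 0)
(y(10) + n(b))*M(-4*2) = (10 - 1)*6 = 9*6 = 54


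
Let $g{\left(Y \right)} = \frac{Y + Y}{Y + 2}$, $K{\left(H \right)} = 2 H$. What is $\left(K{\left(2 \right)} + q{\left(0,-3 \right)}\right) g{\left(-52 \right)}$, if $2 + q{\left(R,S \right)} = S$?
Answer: $- \frac{52}{25} \approx -2.08$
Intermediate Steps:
$q{\left(R,S \right)} = -2 + S$
$g{\left(Y \right)} = \frac{2 Y}{2 + Y}$
$\left(K{\left(2 \right)} + q{\left(0,-3 \right)}\right) g{\left(-52 \right)} = \left(2 \cdot 2 - 5\right) 2 \left(-52\right) \frac{1}{2 - 52} = \left(4 - 5\right) 2 \left(-52\right) \frac{1}{-50} = - \frac{2 \left(-52\right) \left(-1\right)}{50} = \left(-1\right) \frac{52}{25} = - \frac{52}{25}$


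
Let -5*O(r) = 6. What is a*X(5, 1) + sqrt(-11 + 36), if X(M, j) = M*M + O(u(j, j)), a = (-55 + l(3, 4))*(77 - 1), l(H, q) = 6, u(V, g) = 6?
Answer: -443131/5 ≈ -88626.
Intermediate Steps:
O(r) = -6/5 (O(r) = -1/5*6 = -6/5)
a = -3724 (a = (-55 + 6)*(77 - 1) = -49*76 = -3724)
X(M, j) = -6/5 + M**2 (X(M, j) = M*M - 6/5 = M**2 - 6/5 = -6/5 + M**2)
a*X(5, 1) + sqrt(-11 + 36) = -3724*(-6/5 + 5**2) + sqrt(-11 + 36) = -3724*(-6/5 + 25) + sqrt(25) = -3724*119/5 + 5 = -443156/5 + 5 = -443131/5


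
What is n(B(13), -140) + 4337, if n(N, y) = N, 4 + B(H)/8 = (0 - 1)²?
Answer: 4313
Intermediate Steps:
B(H) = -24 (B(H) = -32 + 8*(0 - 1)² = -32 + 8*(-1)² = -32 + 8*1 = -32 + 8 = -24)
n(B(13), -140) + 4337 = -24 + 4337 = 4313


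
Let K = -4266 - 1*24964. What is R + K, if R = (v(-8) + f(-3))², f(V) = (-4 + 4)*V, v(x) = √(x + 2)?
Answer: -29236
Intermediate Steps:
v(x) = √(2 + x)
f(V) = 0 (f(V) = 0*V = 0)
K = -29230 (K = -4266 - 24964 = -29230)
R = -6 (R = (√(2 - 8) + 0)² = (√(-6) + 0)² = (I*√6 + 0)² = (I*√6)² = -6)
R + K = -6 - 29230 = -29236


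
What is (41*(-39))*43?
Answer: -68757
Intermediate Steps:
(41*(-39))*43 = -1599*43 = -68757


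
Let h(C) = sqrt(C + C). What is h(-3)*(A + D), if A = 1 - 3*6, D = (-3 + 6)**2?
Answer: -8*I*sqrt(6) ≈ -19.596*I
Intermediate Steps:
D = 9 (D = 3**2 = 9)
A = -17 (A = 1 - 18 = -17)
h(C) = sqrt(2)*sqrt(C) (h(C) = sqrt(2*C) = sqrt(2)*sqrt(C))
h(-3)*(A + D) = (sqrt(2)*sqrt(-3))*(-17 + 9) = (sqrt(2)*(I*sqrt(3)))*(-8) = (I*sqrt(6))*(-8) = -8*I*sqrt(6)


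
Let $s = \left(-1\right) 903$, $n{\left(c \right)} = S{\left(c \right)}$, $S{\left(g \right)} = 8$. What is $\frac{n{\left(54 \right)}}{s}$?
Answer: $- \frac{8}{903} \approx -0.0088594$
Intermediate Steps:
$n{\left(c \right)} = 8$
$s = -903$
$\frac{n{\left(54 \right)}}{s} = \frac{8}{-903} = 8 \left(- \frac{1}{903}\right) = - \frac{8}{903}$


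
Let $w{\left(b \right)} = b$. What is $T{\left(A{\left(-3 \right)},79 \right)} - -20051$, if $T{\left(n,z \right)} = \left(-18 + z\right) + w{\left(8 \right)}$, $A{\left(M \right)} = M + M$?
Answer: $20120$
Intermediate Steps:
$A{\left(M \right)} = 2 M$
$T{\left(n,z \right)} = -10 + z$ ($T{\left(n,z \right)} = \left(-18 + z\right) + 8 = -10 + z$)
$T{\left(A{\left(-3 \right)},79 \right)} - -20051 = \left(-10 + 79\right) - -20051 = 69 + 20051 = 20120$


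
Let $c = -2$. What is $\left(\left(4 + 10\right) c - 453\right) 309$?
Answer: $-148629$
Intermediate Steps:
$\left(\left(4 + 10\right) c - 453\right) 309 = \left(\left(4 + 10\right) \left(-2\right) - 453\right) 309 = \left(14 \left(-2\right) - 453\right) 309 = \left(-28 - 453\right) 309 = \left(-481\right) 309 = -148629$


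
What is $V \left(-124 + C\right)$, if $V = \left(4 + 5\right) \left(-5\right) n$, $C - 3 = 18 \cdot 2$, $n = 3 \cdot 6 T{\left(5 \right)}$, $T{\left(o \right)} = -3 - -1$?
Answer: $-137700$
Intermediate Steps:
$T{\left(o \right)} = -2$ ($T{\left(o \right)} = -3 + 1 = -2$)
$n = -36$ ($n = 3 \cdot 6 \left(-2\right) = 18 \left(-2\right) = -36$)
$C = 39$ ($C = 3 + 18 \cdot 2 = 3 + 36 = 39$)
$V = 1620$ ($V = \left(4 + 5\right) \left(-5\right) \left(-36\right) = 9 \left(-5\right) \left(-36\right) = \left(-45\right) \left(-36\right) = 1620$)
$V \left(-124 + C\right) = 1620 \left(-124 + 39\right) = 1620 \left(-85\right) = -137700$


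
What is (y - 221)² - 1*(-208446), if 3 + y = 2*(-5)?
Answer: 263202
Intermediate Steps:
y = -13 (y = -3 + 2*(-5) = -3 - 10 = -13)
(y - 221)² - 1*(-208446) = (-13 - 221)² - 1*(-208446) = (-234)² + 208446 = 54756 + 208446 = 263202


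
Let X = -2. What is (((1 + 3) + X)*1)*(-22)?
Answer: -44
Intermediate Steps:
(((1 + 3) + X)*1)*(-22) = (((1 + 3) - 2)*1)*(-22) = ((4 - 2)*1)*(-22) = (2*1)*(-22) = 2*(-22) = -44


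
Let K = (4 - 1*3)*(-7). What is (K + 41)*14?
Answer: 476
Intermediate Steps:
K = -7 (K = (4 - 3)*(-7) = 1*(-7) = -7)
(K + 41)*14 = (-7 + 41)*14 = 34*14 = 476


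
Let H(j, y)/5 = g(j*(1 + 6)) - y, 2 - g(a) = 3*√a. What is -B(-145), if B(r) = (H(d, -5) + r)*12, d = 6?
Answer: 1320 + 180*√42 ≈ 2486.5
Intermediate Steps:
g(a) = 2 - 3*√a
H(j, y) = 10 - 5*y - 15*√7*√j (H(j, y) = 5*((2 - 3*√j*√(1 + 6)) - y) = 5*((2 - 3*√7*√j) - y) = 5*(2 - y - 3*√7*√j) = 10 - 5*y - 15*√7*√j)
B(r) = 420 - 180*√42 + 12*r (B(r) = ((10 - 5*(-5) - 15*√7*√6) + r)*12 = ((10 + 25 - 15*√42) + r)*12 = ((35 - 15*√42) + r)*12 = (35 + r - 15*√42)*12 = 420 - 180*√42 + 12*r)
-B(-145) = -(420 - 180*√42 + 12*(-145)) = -(420 - 180*√42 - 1740) = -(-1320 - 180*√42) = 1320 + 180*√42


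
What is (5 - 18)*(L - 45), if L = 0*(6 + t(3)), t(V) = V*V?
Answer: 585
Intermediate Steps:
t(V) = V²
L = 0 (L = 0*(6 + 3²) = 0*(6 + 9) = 0*15 = 0)
(5 - 18)*(L - 45) = (5 - 18)*(0 - 45) = -13*(-45) = 585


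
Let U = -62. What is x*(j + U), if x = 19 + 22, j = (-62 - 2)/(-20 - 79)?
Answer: -249034/99 ≈ -2515.5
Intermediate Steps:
j = 64/99 (j = -64/(-99) = -64*(-1/99) = 64/99 ≈ 0.64646)
x = 41
x*(j + U) = 41*(64/99 - 62) = 41*(-6074/99) = -249034/99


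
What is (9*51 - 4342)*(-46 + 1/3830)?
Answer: 684103057/3830 ≈ 1.7862e+5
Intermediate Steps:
(9*51 - 4342)*(-46 + 1/3830) = (459 - 4342)*(-46 + 1/3830) = -3883*(-176179/3830) = 684103057/3830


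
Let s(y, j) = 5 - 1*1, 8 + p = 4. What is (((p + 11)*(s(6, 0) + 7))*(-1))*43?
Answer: -3311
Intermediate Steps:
p = -4 (p = -8 + 4 = -4)
s(y, j) = 4 (s(y, j) = 5 - 1 = 4)
(((p + 11)*(s(6, 0) + 7))*(-1))*43 = (((-4 + 11)*(4 + 7))*(-1))*43 = ((7*11)*(-1))*43 = (77*(-1))*43 = -77*43 = -3311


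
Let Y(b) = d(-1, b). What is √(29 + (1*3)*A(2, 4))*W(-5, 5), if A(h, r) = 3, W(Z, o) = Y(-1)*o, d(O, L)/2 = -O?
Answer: 10*√38 ≈ 61.644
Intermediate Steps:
d(O, L) = -2*O (d(O, L) = 2*(-O) = -2*O)
Y(b) = 2 (Y(b) = -2*(-1) = 2)
W(Z, o) = 2*o
√(29 + (1*3)*A(2, 4))*W(-5, 5) = √(29 + (1*3)*3)*(2*5) = √(29 + 3*3)*10 = √(29 + 9)*10 = √38*10 = 10*√38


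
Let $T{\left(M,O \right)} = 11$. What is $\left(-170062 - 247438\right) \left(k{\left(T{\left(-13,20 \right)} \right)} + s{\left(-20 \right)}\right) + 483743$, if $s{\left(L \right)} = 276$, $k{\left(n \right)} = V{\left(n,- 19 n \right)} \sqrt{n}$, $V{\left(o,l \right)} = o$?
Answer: $-114746257 - 4592500 \sqrt{11} \approx -1.2998 \cdot 10^{8}$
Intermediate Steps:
$k{\left(n \right)} = n^{\frac{3}{2}}$ ($k{\left(n \right)} = n \sqrt{n} = n^{\frac{3}{2}}$)
$\left(-170062 - 247438\right) \left(k{\left(T{\left(-13,20 \right)} \right)} + s{\left(-20 \right)}\right) + 483743 = \left(-170062 - 247438\right) \left(11^{\frac{3}{2}} + 276\right) + 483743 = - 417500 \left(11 \sqrt{11} + 276\right) + 483743 = - 417500 \left(276 + 11 \sqrt{11}\right) + 483743 = \left(-115230000 - 4592500 \sqrt{11}\right) + 483743 = -114746257 - 4592500 \sqrt{11}$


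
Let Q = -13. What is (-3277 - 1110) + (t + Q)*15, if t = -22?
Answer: -4912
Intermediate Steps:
(-3277 - 1110) + (t + Q)*15 = (-3277 - 1110) + (-22 - 13)*15 = -4387 - 35*15 = -4387 - 525 = -4912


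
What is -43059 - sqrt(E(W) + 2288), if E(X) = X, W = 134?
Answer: -43059 - sqrt(2422) ≈ -43108.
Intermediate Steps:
-43059 - sqrt(E(W) + 2288) = -43059 - sqrt(134 + 2288) = -43059 - sqrt(2422)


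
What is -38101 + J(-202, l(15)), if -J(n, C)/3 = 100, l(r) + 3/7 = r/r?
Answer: -38401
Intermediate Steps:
l(r) = 4/7 (l(r) = -3/7 + r/r = -3/7 + 1 = 4/7)
J(n, C) = -300 (J(n, C) = -3*100 = -300)
-38101 + J(-202, l(15)) = -38101 - 300 = -38401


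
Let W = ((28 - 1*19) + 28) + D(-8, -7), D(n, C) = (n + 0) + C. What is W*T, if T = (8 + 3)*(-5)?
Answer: -1210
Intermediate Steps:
D(n, C) = C + n (D(n, C) = n + C = C + n)
T = -55 (T = 11*(-5) = -55)
W = 22 (W = ((28 - 1*19) + 28) + (-7 - 8) = ((28 - 19) + 28) - 15 = (9 + 28) - 15 = 37 - 15 = 22)
W*T = 22*(-55) = -1210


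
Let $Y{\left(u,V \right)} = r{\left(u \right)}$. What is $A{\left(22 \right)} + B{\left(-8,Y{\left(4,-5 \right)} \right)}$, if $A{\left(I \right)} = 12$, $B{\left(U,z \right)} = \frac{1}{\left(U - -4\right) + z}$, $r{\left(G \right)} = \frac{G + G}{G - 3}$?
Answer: $\frac{49}{4} \approx 12.25$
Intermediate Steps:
$r{\left(G \right)} = \frac{2 G}{-3 + G}$
$Y{\left(u,V \right)} = \frac{2 u}{-3 + u}$
$B{\left(U,z \right)} = \frac{1}{4 + U + z}$ ($B{\left(U,z \right)} = \frac{1}{\left(U + 4\right) + z} = \frac{1}{\left(4 + U\right) + z} = \frac{1}{4 + U + z}$)
$A{\left(22 \right)} + B{\left(-8,Y{\left(4,-5 \right)} \right)} = 12 + \frac{1}{4 - 8 + 2 \cdot 4 \frac{1}{-3 + 4}} = 12 + \frac{1}{4 - 8 + 2 \cdot 4 \cdot 1^{-1}} = 12 + \frac{1}{4 - 8 + 2 \cdot 4 \cdot 1} = 12 + \frac{1}{4 - 8 + 8} = 12 + \frac{1}{4} = \frac{49}{4}$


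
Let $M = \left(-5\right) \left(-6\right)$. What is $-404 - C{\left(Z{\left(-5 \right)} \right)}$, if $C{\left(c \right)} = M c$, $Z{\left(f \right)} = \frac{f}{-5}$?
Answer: $-434$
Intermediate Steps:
$Z{\left(f \right)} = - \frac{f}{5}$ ($Z{\left(f \right)} = f \left(- \frac{1}{5}\right) = - \frac{f}{5}$)
$M = 30$
$C{\left(c \right)} = 30 c$
$-404 - C{\left(Z{\left(-5 \right)} \right)} = -404 - 30 \left(\left(- \frac{1}{5}\right) \left(-5\right)\right) = -404 - 30 \cdot 1 = -404 - 30 = -434$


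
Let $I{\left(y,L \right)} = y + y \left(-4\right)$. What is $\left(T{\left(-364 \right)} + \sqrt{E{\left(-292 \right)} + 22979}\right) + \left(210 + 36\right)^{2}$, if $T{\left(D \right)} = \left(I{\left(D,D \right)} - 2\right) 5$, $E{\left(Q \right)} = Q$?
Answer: $65966 + 7 \sqrt{463} \approx 66117.0$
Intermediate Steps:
$I{\left(y,L \right)} = - 3 y$ ($I{\left(y,L \right)} = y - 4 y = - 3 y$)
$T{\left(D \right)} = -10 - 15 D$ ($T{\left(D \right)} = \left(- 3 D - 2\right) 5 = \left(-2 - 3 D\right) 5 = -10 - 15 D$)
$\left(T{\left(-364 \right)} + \sqrt{E{\left(-292 \right)} + 22979}\right) + \left(210 + 36\right)^{2} = \left(\left(-10 - -5460\right) + \sqrt{-292 + 22979}\right) + \left(210 + 36\right)^{2} = \left(\left(-10 + 5460\right) + \sqrt{22687}\right) + 246^{2} = \left(5450 + 7 \sqrt{463}\right) + 60516 = 65966 + 7 \sqrt{463}$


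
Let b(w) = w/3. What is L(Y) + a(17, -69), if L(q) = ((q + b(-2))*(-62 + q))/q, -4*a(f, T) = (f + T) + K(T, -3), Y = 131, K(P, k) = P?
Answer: 51823/524 ≈ 98.899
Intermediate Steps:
b(w) = w/3 (b(w) = w*(⅓) = w/3)
a(f, T) = -T/2 - f/4 (a(f, T) = -((f + T) + T)/4 = -((T + f) + T)/4 = -(f + 2*T)/4 = -T/2 - f/4)
L(q) = (-62 + q)*(-⅔ + q)/q (L(q) = ((q + (⅓)*(-2))*(-62 + q))/q = ((q - ⅔)*(-62 + q))/q = ((-⅔ + q)*(-62 + q))/q = ((-62 + q)*(-⅔ + q))/q = (-62 + q)*(-⅔ + q)/q)
L(Y) + a(17, -69) = (-188/3 + 131 + (124/3)/131) + (-½*(-69) - ¼*17) = (-188/3 + 131 + (124/3)*(1/131)) + (69/2 - 17/4) = (-188/3 + 131 + 124/393) + 121/4 = 8993/131 + 121/4 = 51823/524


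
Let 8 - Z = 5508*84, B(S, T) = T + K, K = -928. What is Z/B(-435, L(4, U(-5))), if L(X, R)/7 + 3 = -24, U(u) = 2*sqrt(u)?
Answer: 462664/1117 ≈ 414.20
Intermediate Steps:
L(X, R) = -189 (L(X, R) = -21 + 7*(-24) = -21 - 168 = -189)
B(S, T) = -928 + T (B(S, T) = T - 928 = -928 + T)
Z = -462664 (Z = 8 - 5508*84 = 8 - 1*462672 = 8 - 462672 = -462664)
Z/B(-435, L(4, U(-5))) = -462664/(-928 - 189) = -462664/(-1117) = -462664*(-1/1117) = 462664/1117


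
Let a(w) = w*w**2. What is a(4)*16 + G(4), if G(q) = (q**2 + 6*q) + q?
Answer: 1068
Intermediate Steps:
a(w) = w**3
G(q) = q**2 + 7*q
a(4)*16 + G(4) = 4**3*16 + 4*(7 + 4) = 64*16 + 4*11 = 1024 + 44 = 1068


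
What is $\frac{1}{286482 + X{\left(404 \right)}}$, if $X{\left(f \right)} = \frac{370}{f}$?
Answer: $\frac{202}{57869549} \approx 3.4906 \cdot 10^{-6}$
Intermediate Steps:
$\frac{1}{286482 + X{\left(404 \right)}} = \frac{1}{286482 + \frac{370}{404}} = \frac{1}{286482 + 370 \cdot \frac{1}{404}} = \frac{1}{286482 + \frac{185}{202}} = \frac{1}{\frac{57869549}{202}} = \frac{202}{57869549}$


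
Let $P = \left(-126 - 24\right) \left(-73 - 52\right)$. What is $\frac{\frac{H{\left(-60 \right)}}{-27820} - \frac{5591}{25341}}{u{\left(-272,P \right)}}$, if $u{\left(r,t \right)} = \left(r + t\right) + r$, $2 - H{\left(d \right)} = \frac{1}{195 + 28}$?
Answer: $- \frac{6939411601}{572440393605912} \approx -1.2123 \cdot 10^{-5}$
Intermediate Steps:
$H{\left(d \right)} = \frac{445}{223}$ ($H{\left(d \right)} = 2 - \frac{1}{195 + 28} = 2 - \frac{1}{223} = \frac{445}{223}$)
$P = 18750$ ($P = \left(-150\right) \left(-125\right) = 18750$)
$u{\left(r,t \right)} = t + 2 r$
$\frac{\frac{H{\left(-60 \right)}}{-27820} - \frac{5591}{25341}}{u{\left(-272,P \right)}} = \frac{\frac{445}{223 \left(-27820\right)} - \frac{5591}{25341}}{18750 + 2 \left(-272\right)} = \frac{\frac{445}{223} \left(- \frac{1}{27820}\right) - \frac{5591}{25341}}{18750 - 544} = \frac{- \frac{89}{1240772} - \frac{5591}{25341}}{18206} = \left(- \frac{6939411601}{31442403252}\right) \frac{1}{18206} = - \frac{6939411601}{572440393605912}$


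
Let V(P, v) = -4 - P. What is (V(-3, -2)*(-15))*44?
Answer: 660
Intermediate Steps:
(V(-3, -2)*(-15))*44 = ((-4 - 1*(-3))*(-15))*44 = ((-4 + 3)*(-15))*44 = -1*(-15)*44 = 15*44 = 660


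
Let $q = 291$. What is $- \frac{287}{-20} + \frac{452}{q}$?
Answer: $\frac{92557}{5820} \approx 15.903$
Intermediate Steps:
$- \frac{287}{-20} + \frac{452}{q} = - \frac{287}{-20} + \frac{452}{291} = \left(-287\right) \left(- \frac{1}{20}\right) + 452 \cdot \frac{1}{291} = \frac{287}{20} + \frac{452}{291} = \frac{92557}{5820}$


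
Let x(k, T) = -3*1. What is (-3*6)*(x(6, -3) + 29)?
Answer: -468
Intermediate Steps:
x(k, T) = -3
(-3*6)*(x(6, -3) + 29) = (-3*6)*(-3 + 29) = -18*26 = -468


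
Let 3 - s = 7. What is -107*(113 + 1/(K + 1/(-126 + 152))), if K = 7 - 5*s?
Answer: -8502755/703 ≈ -12095.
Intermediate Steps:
s = -4 (s = 3 - 1*7 = 3 - 7 = -4)
K = 27 (K = 7 - 5*(-4) = 7 + 20 = 27)
-107*(113 + 1/(K + 1/(-126 + 152))) = -107*(113 + 1/(27 + 1/(-126 + 152))) = -107*(113 + 1/(27 + 1/26)) = -107*(113 + 1/(703/26)) = -107*(113 + 26/703) = -107*79465/703 = -8502755/703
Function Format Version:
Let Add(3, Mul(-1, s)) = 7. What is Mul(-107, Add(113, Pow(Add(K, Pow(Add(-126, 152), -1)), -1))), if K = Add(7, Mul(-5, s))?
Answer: Rational(-8502755, 703) ≈ -12095.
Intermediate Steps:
s = -4 (s = Add(3, Mul(-1, 7)) = Add(3, -7) = -4)
K = 27 (K = Add(7, Mul(-5, -4)) = Add(7, 20) = 27)
Mul(-107, Add(113, Pow(Add(K, Pow(Add(-126, 152), -1)), -1))) = Mul(-107, Add(113, Pow(Add(27, Pow(Add(-126, 152), -1)), -1))) = Mul(-107, Add(113, Pow(Add(27, Pow(26, -1)), -1))) = Mul(-107, Add(113, Pow(Add(27, Rational(1, 26)), -1))) = Mul(-107, Add(113, Pow(Rational(703, 26), -1))) = Mul(-107, Add(113, Rational(26, 703))) = Mul(-107, Rational(79465, 703)) = Rational(-8502755, 703)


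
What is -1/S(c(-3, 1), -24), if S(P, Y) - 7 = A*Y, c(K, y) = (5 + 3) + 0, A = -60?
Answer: -1/1447 ≈ -0.00069109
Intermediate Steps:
c(K, y) = 8 (c(K, y) = 8 + 0 = 8)
S(P, Y) = 7 - 60*Y
-1/S(c(-3, 1), -24) = -1/(7 - 60*(-24)) = -1/(7 + 1440) = -1/1447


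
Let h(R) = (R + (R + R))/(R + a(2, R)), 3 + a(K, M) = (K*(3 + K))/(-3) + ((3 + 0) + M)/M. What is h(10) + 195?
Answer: 29955/149 ≈ 201.04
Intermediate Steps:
a(K, M) = -3 + (3 + M)/M - K*(3 + K)/3 (a(K, M) = -3 + ((K*(3 + K))/(-3) + ((3 + 0) + M)/M) = -3 + ((K*(3 + K))*(-⅓) + (3 + M)/M) = -3 + (-K*(3 + K)/3 + (3 + M)/M) = -3 + ((3 + M)/M - K*(3 + K)/3) = -3 + (3 + M)/M - K*(3 + K)/3)
h(R) = 3*R/(-16/3 + R + 3/R) (h(R) = (R + (R + R))/(R + (-2 - 1*2 + 3/R - ⅓*2²)) = (R + 2*R)/(R + (-2 - 2 + 3/R - ⅓*4)) = (3*R)/(R + (-2 - 2 + 3/R - 4/3)) = (3*R)/(R + (-16/3 + 3/R)) = (3*R)/(-16/3 + R + 3/R) = 3*R/(-16/3 + R + 3/R))
h(10) + 195 = 9*10²/(9 + 10*(-16 + 3*10)) + 195 = 9*100/(9 + 10*(-16 + 30)) + 195 = 9*100/(9 + 10*14) + 195 = 9*100/(9 + 140) + 195 = 9*100/149 + 195 = 9*100*(1/149) + 195 = 900/149 + 195 = 29955/149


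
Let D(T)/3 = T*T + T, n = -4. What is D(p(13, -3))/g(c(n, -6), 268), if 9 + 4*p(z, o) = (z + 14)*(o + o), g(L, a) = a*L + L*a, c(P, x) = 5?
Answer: 85671/42880 ≈ 1.9979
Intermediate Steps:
g(L, a) = 2*L*a (g(L, a) = L*a + L*a = 2*L*a)
p(z, o) = -9/4 + o*(14 + z)/2 (p(z, o) = -9/4 + ((z + 14)*(o + o))/4 = -9/4 + ((14 + z)*(2*o))/4 = -9/4 + (2*o*(14 + z))/4 = -9/4 + o*(14 + z)/2)
D(T) = 3*T + 3*T**2 (D(T) = 3*(T*T + T) = 3*(T**2 + T) = 3*(T + T**2) = 3*T + 3*T**2)
D(p(13, -3))/g(c(n, -6), 268) = (3*(-9/4 + 7*(-3) + (1/2)*(-3)*13)*(1 + (-9/4 + 7*(-3) + (1/2)*(-3)*13)))/((2*5*268)) = (3*(-9/4 - 21 - 39/2)*(1 + (-9/4 - 21 - 39/2)))/2680 = (3*(-171/4)*(1 - 171/4))*(1/2680) = (3*(-171/4)*(-167/4))*(1/2680) = (85671/16)*(1/2680) = 85671/42880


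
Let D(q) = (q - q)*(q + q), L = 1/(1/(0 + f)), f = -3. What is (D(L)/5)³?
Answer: 0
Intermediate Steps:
L = -3 (L = 1/(1/(0 - 3)) = 1/(1/(-3)) = 1/(-⅓) = -3)
D(q) = 0 (D(q) = 0*(2*q) = 0)
(D(L)/5)³ = (0/5)³ = (0*(⅕))³ = 0³ = 0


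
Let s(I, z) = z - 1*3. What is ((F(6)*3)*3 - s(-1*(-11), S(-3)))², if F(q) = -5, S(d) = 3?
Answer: 2025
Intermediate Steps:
s(I, z) = -3 + z (s(I, z) = z - 3 = -3 + z)
((F(6)*3)*3 - s(-1*(-11), S(-3)))² = (-5*3*3 - (-3 + 3))² = (-15*3 - 1*0)² = (-45 + 0)² = (-45)² = 2025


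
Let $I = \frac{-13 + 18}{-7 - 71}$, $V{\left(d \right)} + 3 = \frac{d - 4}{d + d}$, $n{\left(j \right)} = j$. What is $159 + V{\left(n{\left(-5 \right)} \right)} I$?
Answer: $\frac{8275}{52} \approx 159.13$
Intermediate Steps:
$V{\left(d \right)} = -3 + \frac{-4 + d}{2 d}$ ($V{\left(d \right)} = -3 + \frac{d - 4}{d + d} = -3 + \frac{-4 + d}{2 d}$)
$I = - \frac{5}{78}$ ($I = \frac{5}{-78} = 5 \left(- \frac{1}{78}\right) = - \frac{5}{78} \approx -0.064103$)
$159 + V{\left(n{\left(-5 \right)} \right)} I = 159 + \left(- \frac{5}{2} - \frac{2}{-5}\right) \left(- \frac{5}{78}\right) = 159 + \left(- \frac{5}{2} - - \frac{2}{5}\right) \left(- \frac{5}{78}\right) = 159 + \left(- \frac{5}{2} + \frac{2}{5}\right) \left(- \frac{5}{78}\right) = 159 - - \frac{7}{52} = 159 + \frac{7}{52} = \frac{8275}{52}$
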